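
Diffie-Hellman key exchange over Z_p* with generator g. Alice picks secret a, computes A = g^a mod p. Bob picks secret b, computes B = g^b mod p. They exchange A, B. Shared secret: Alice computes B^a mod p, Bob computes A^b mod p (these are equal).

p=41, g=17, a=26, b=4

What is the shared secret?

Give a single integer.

A = 17^26 mod 41  (bits of 26 = 11010)
  bit 0 = 1: r = r^2 * 17 mod 41 = 1^2 * 17 = 1*17 = 17
  bit 1 = 1: r = r^2 * 17 mod 41 = 17^2 * 17 = 2*17 = 34
  bit 2 = 0: r = r^2 mod 41 = 34^2 = 8
  bit 3 = 1: r = r^2 * 17 mod 41 = 8^2 * 17 = 23*17 = 22
  bit 4 = 0: r = r^2 mod 41 = 22^2 = 33
  -> A = 33
B = 17^4 mod 41  (bits of 4 = 100)
  bit 0 = 1: r = r^2 * 17 mod 41 = 1^2 * 17 = 1*17 = 17
  bit 1 = 0: r = r^2 mod 41 = 17^2 = 2
  bit 2 = 0: r = r^2 mod 41 = 2^2 = 4
  -> B = 4
s = B^a = 4^26 mod 41  (bits of 26 = 11010)
  bit 0 = 1: r = r^2 * 4 mod 41 = 1^2 * 4 = 1*4 = 4
  bit 1 = 1: r = r^2 * 4 mod 41 = 4^2 * 4 = 16*4 = 23
  bit 2 = 0: r = r^2 mod 41 = 23^2 = 37
  bit 3 = 1: r = r^2 * 4 mod 41 = 37^2 * 4 = 16*4 = 23
  bit 4 = 0: r = r^2 mod 41 = 23^2 = 37
  -> s = B^a = 37

Answer: 37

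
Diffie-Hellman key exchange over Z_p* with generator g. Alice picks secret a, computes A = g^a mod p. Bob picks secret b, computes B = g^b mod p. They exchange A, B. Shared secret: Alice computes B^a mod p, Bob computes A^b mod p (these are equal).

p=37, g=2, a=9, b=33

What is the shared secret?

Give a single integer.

Answer: 31

Derivation:
A = 2^9 mod 37  (bits of 9 = 1001)
  bit 0 = 1: r = r^2 * 2 mod 37 = 1^2 * 2 = 1*2 = 2
  bit 1 = 0: r = r^2 mod 37 = 2^2 = 4
  bit 2 = 0: r = r^2 mod 37 = 4^2 = 16
  bit 3 = 1: r = r^2 * 2 mod 37 = 16^2 * 2 = 34*2 = 31
  -> A = 31
B = 2^33 mod 37  (bits of 33 = 100001)
  bit 0 = 1: r = r^2 * 2 mod 37 = 1^2 * 2 = 1*2 = 2
  bit 1 = 0: r = r^2 mod 37 = 2^2 = 4
  bit 2 = 0: r = r^2 mod 37 = 4^2 = 16
  bit 3 = 0: r = r^2 mod 37 = 16^2 = 34
  bit 4 = 0: r = r^2 mod 37 = 34^2 = 9
  bit 5 = 1: r = r^2 * 2 mod 37 = 9^2 * 2 = 7*2 = 14
  -> B = 14
s = B^a = 14^9 mod 37  (bits of 9 = 1001)
  bit 0 = 1: r = r^2 * 14 mod 37 = 1^2 * 14 = 1*14 = 14
  bit 1 = 0: r = r^2 mod 37 = 14^2 = 11
  bit 2 = 0: r = r^2 mod 37 = 11^2 = 10
  bit 3 = 1: r = r^2 * 14 mod 37 = 10^2 * 14 = 26*14 = 31
  -> s = B^a = 31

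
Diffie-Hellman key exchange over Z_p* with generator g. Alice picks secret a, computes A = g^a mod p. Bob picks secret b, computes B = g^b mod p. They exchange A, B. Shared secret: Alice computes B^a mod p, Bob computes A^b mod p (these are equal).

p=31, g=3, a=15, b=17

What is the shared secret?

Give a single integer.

Answer: 30

Derivation:
A = 3^15 mod 31  (bits of 15 = 1111)
  bit 0 = 1: r = r^2 * 3 mod 31 = 1^2 * 3 = 1*3 = 3
  bit 1 = 1: r = r^2 * 3 mod 31 = 3^2 * 3 = 9*3 = 27
  bit 2 = 1: r = r^2 * 3 mod 31 = 27^2 * 3 = 16*3 = 17
  bit 3 = 1: r = r^2 * 3 mod 31 = 17^2 * 3 = 10*3 = 30
  -> A = 30
B = 3^17 mod 31  (bits of 17 = 10001)
  bit 0 = 1: r = r^2 * 3 mod 31 = 1^2 * 3 = 1*3 = 3
  bit 1 = 0: r = r^2 mod 31 = 3^2 = 9
  bit 2 = 0: r = r^2 mod 31 = 9^2 = 19
  bit 3 = 0: r = r^2 mod 31 = 19^2 = 20
  bit 4 = 1: r = r^2 * 3 mod 31 = 20^2 * 3 = 28*3 = 22
  -> B = 22
s = B^a = 22^15 mod 31  (bits of 15 = 1111)
  bit 0 = 1: r = r^2 * 22 mod 31 = 1^2 * 22 = 1*22 = 22
  bit 1 = 1: r = r^2 * 22 mod 31 = 22^2 * 22 = 19*22 = 15
  bit 2 = 1: r = r^2 * 22 mod 31 = 15^2 * 22 = 8*22 = 21
  bit 3 = 1: r = r^2 * 22 mod 31 = 21^2 * 22 = 7*22 = 30
  -> s = B^a = 30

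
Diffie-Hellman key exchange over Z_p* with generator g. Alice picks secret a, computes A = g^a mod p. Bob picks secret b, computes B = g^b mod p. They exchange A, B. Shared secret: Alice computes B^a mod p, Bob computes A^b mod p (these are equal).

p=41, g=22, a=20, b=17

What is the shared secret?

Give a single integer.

Answer: 40

Derivation:
A = 22^20 mod 41  (bits of 20 = 10100)
  bit 0 = 1: r = r^2 * 22 mod 41 = 1^2 * 22 = 1*22 = 22
  bit 1 = 0: r = r^2 mod 41 = 22^2 = 33
  bit 2 = 1: r = r^2 * 22 mod 41 = 33^2 * 22 = 23*22 = 14
  bit 3 = 0: r = r^2 mod 41 = 14^2 = 32
  bit 4 = 0: r = r^2 mod 41 = 32^2 = 40
  -> A = 40
B = 22^17 mod 41  (bits of 17 = 10001)
  bit 0 = 1: r = r^2 * 22 mod 41 = 1^2 * 22 = 1*22 = 22
  bit 1 = 0: r = r^2 mod 41 = 22^2 = 33
  bit 2 = 0: r = r^2 mod 41 = 33^2 = 23
  bit 3 = 0: r = r^2 mod 41 = 23^2 = 37
  bit 4 = 1: r = r^2 * 22 mod 41 = 37^2 * 22 = 16*22 = 24
  -> B = 24
s = B^a = 24^20 mod 41  (bits of 20 = 10100)
  bit 0 = 1: r = r^2 * 24 mod 41 = 1^2 * 24 = 1*24 = 24
  bit 1 = 0: r = r^2 mod 41 = 24^2 = 2
  bit 2 = 1: r = r^2 * 24 mod 41 = 2^2 * 24 = 4*24 = 14
  bit 3 = 0: r = r^2 mod 41 = 14^2 = 32
  bit 4 = 0: r = r^2 mod 41 = 32^2 = 40
  -> s = B^a = 40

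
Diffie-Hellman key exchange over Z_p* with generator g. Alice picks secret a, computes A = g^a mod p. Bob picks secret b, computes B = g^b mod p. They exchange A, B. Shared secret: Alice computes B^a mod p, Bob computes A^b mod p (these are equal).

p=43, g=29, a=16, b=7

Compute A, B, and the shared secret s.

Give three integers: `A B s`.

Answer: 15 7 36

Derivation:
A = 29^16 mod 43  (bits of 16 = 10000)
  bit 0 = 1: r = r^2 * 29 mod 43 = 1^2 * 29 = 1*29 = 29
  bit 1 = 0: r = r^2 mod 43 = 29^2 = 24
  bit 2 = 0: r = r^2 mod 43 = 24^2 = 17
  bit 3 = 0: r = r^2 mod 43 = 17^2 = 31
  bit 4 = 0: r = r^2 mod 43 = 31^2 = 15
  -> A = 15
B = 29^7 mod 43  (bits of 7 = 111)
  bit 0 = 1: r = r^2 * 29 mod 43 = 1^2 * 29 = 1*29 = 29
  bit 1 = 1: r = r^2 * 29 mod 43 = 29^2 * 29 = 24*29 = 8
  bit 2 = 1: r = r^2 * 29 mod 43 = 8^2 * 29 = 21*29 = 7
  -> B = 7
s = B^a = 7^16 mod 43  (bits of 16 = 10000)
  bit 0 = 1: r = r^2 * 7 mod 43 = 1^2 * 7 = 1*7 = 7
  bit 1 = 0: r = r^2 mod 43 = 7^2 = 6
  bit 2 = 0: r = r^2 mod 43 = 6^2 = 36
  bit 3 = 0: r = r^2 mod 43 = 36^2 = 6
  bit 4 = 0: r = r^2 mod 43 = 6^2 = 36
  -> s = B^a = 36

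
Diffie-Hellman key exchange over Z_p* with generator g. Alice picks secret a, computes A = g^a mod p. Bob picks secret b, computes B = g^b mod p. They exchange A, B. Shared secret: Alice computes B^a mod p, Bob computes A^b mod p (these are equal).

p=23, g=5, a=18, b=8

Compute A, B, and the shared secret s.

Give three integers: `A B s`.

A = 5^18 mod 23  (bits of 18 = 10010)
  bit 0 = 1: r = r^2 * 5 mod 23 = 1^2 * 5 = 1*5 = 5
  bit 1 = 0: r = r^2 mod 23 = 5^2 = 2
  bit 2 = 0: r = r^2 mod 23 = 2^2 = 4
  bit 3 = 1: r = r^2 * 5 mod 23 = 4^2 * 5 = 16*5 = 11
  bit 4 = 0: r = r^2 mod 23 = 11^2 = 6
  -> A = 6
B = 5^8 mod 23  (bits of 8 = 1000)
  bit 0 = 1: r = r^2 * 5 mod 23 = 1^2 * 5 = 1*5 = 5
  bit 1 = 0: r = r^2 mod 23 = 5^2 = 2
  bit 2 = 0: r = r^2 mod 23 = 2^2 = 4
  bit 3 = 0: r = r^2 mod 23 = 4^2 = 16
  -> B = 16
s = B^a = 16^18 mod 23  (bits of 18 = 10010)
  bit 0 = 1: r = r^2 * 16 mod 23 = 1^2 * 16 = 1*16 = 16
  bit 1 = 0: r = r^2 mod 23 = 16^2 = 3
  bit 2 = 0: r = r^2 mod 23 = 3^2 = 9
  bit 3 = 1: r = r^2 * 16 mod 23 = 9^2 * 16 = 12*16 = 8
  bit 4 = 0: r = r^2 mod 23 = 8^2 = 18
  -> s = B^a = 18

Answer: 6 16 18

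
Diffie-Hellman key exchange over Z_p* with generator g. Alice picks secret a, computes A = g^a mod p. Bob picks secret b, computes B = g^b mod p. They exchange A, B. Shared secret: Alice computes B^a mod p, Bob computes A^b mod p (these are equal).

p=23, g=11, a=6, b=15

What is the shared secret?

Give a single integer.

A = 11^6 mod 23  (bits of 6 = 110)
  bit 0 = 1: r = r^2 * 11 mod 23 = 1^2 * 11 = 1*11 = 11
  bit 1 = 1: r = r^2 * 11 mod 23 = 11^2 * 11 = 6*11 = 20
  bit 2 = 0: r = r^2 mod 23 = 20^2 = 9
  -> A = 9
B = 11^15 mod 23  (bits of 15 = 1111)
  bit 0 = 1: r = r^2 * 11 mod 23 = 1^2 * 11 = 1*11 = 11
  bit 1 = 1: r = r^2 * 11 mod 23 = 11^2 * 11 = 6*11 = 20
  bit 2 = 1: r = r^2 * 11 mod 23 = 20^2 * 11 = 9*11 = 7
  bit 3 = 1: r = r^2 * 11 mod 23 = 7^2 * 11 = 3*11 = 10
  -> B = 10
s = B^a = 10^6 mod 23  (bits of 6 = 110)
  bit 0 = 1: r = r^2 * 10 mod 23 = 1^2 * 10 = 1*10 = 10
  bit 1 = 1: r = r^2 * 10 mod 23 = 10^2 * 10 = 8*10 = 11
  bit 2 = 0: r = r^2 mod 23 = 11^2 = 6
  -> s = B^a = 6

Answer: 6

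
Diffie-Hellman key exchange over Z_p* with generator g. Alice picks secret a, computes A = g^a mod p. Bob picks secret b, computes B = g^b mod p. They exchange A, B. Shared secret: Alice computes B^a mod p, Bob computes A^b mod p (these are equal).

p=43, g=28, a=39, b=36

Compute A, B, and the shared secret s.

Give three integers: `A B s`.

Answer: 2 4 41

Derivation:
A = 28^39 mod 43  (bits of 39 = 100111)
  bit 0 = 1: r = r^2 * 28 mod 43 = 1^2 * 28 = 1*28 = 28
  bit 1 = 0: r = r^2 mod 43 = 28^2 = 10
  bit 2 = 0: r = r^2 mod 43 = 10^2 = 14
  bit 3 = 1: r = r^2 * 28 mod 43 = 14^2 * 28 = 24*28 = 27
  bit 4 = 1: r = r^2 * 28 mod 43 = 27^2 * 28 = 41*28 = 30
  bit 5 = 1: r = r^2 * 28 mod 43 = 30^2 * 28 = 40*28 = 2
  -> A = 2
B = 28^36 mod 43  (bits of 36 = 100100)
  bit 0 = 1: r = r^2 * 28 mod 43 = 1^2 * 28 = 1*28 = 28
  bit 1 = 0: r = r^2 mod 43 = 28^2 = 10
  bit 2 = 0: r = r^2 mod 43 = 10^2 = 14
  bit 3 = 1: r = r^2 * 28 mod 43 = 14^2 * 28 = 24*28 = 27
  bit 4 = 0: r = r^2 mod 43 = 27^2 = 41
  bit 5 = 0: r = r^2 mod 43 = 41^2 = 4
  -> B = 4
s = B^a = 4^39 mod 43  (bits of 39 = 100111)
  bit 0 = 1: r = r^2 * 4 mod 43 = 1^2 * 4 = 1*4 = 4
  bit 1 = 0: r = r^2 mod 43 = 4^2 = 16
  bit 2 = 0: r = r^2 mod 43 = 16^2 = 41
  bit 3 = 1: r = r^2 * 4 mod 43 = 41^2 * 4 = 4*4 = 16
  bit 4 = 1: r = r^2 * 4 mod 43 = 16^2 * 4 = 41*4 = 35
  bit 5 = 1: r = r^2 * 4 mod 43 = 35^2 * 4 = 21*4 = 41
  -> s = B^a = 41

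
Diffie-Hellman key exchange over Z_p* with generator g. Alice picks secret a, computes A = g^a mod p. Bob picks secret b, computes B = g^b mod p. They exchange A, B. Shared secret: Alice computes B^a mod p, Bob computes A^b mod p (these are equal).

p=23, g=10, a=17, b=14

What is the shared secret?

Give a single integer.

A = 10^17 mod 23  (bits of 17 = 10001)
  bit 0 = 1: r = r^2 * 10 mod 23 = 1^2 * 10 = 1*10 = 10
  bit 1 = 0: r = r^2 mod 23 = 10^2 = 8
  bit 2 = 0: r = r^2 mod 23 = 8^2 = 18
  bit 3 = 0: r = r^2 mod 23 = 18^2 = 2
  bit 4 = 1: r = r^2 * 10 mod 23 = 2^2 * 10 = 4*10 = 17
  -> A = 17
B = 10^14 mod 23  (bits of 14 = 1110)
  bit 0 = 1: r = r^2 * 10 mod 23 = 1^2 * 10 = 1*10 = 10
  bit 1 = 1: r = r^2 * 10 mod 23 = 10^2 * 10 = 8*10 = 11
  bit 2 = 1: r = r^2 * 10 mod 23 = 11^2 * 10 = 6*10 = 14
  bit 3 = 0: r = r^2 mod 23 = 14^2 = 12
  -> B = 12
s = B^a = 12^17 mod 23  (bits of 17 = 10001)
  bit 0 = 1: r = r^2 * 12 mod 23 = 1^2 * 12 = 1*12 = 12
  bit 1 = 0: r = r^2 mod 23 = 12^2 = 6
  bit 2 = 0: r = r^2 mod 23 = 6^2 = 13
  bit 3 = 0: r = r^2 mod 23 = 13^2 = 8
  bit 4 = 1: r = r^2 * 12 mod 23 = 8^2 * 12 = 18*12 = 9
  -> s = B^a = 9

Answer: 9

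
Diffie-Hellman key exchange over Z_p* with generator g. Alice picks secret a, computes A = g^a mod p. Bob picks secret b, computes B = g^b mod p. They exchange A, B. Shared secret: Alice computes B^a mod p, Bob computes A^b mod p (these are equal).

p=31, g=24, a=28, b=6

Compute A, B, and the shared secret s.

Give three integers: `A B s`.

Answer: 19 4 2

Derivation:
A = 24^28 mod 31  (bits of 28 = 11100)
  bit 0 = 1: r = r^2 * 24 mod 31 = 1^2 * 24 = 1*24 = 24
  bit 1 = 1: r = r^2 * 24 mod 31 = 24^2 * 24 = 18*24 = 29
  bit 2 = 1: r = r^2 * 24 mod 31 = 29^2 * 24 = 4*24 = 3
  bit 3 = 0: r = r^2 mod 31 = 3^2 = 9
  bit 4 = 0: r = r^2 mod 31 = 9^2 = 19
  -> A = 19
B = 24^6 mod 31  (bits of 6 = 110)
  bit 0 = 1: r = r^2 * 24 mod 31 = 1^2 * 24 = 1*24 = 24
  bit 1 = 1: r = r^2 * 24 mod 31 = 24^2 * 24 = 18*24 = 29
  bit 2 = 0: r = r^2 mod 31 = 29^2 = 4
  -> B = 4
s = B^a = 4^28 mod 31  (bits of 28 = 11100)
  bit 0 = 1: r = r^2 * 4 mod 31 = 1^2 * 4 = 1*4 = 4
  bit 1 = 1: r = r^2 * 4 mod 31 = 4^2 * 4 = 16*4 = 2
  bit 2 = 1: r = r^2 * 4 mod 31 = 2^2 * 4 = 4*4 = 16
  bit 3 = 0: r = r^2 mod 31 = 16^2 = 8
  bit 4 = 0: r = r^2 mod 31 = 8^2 = 2
  -> s = B^a = 2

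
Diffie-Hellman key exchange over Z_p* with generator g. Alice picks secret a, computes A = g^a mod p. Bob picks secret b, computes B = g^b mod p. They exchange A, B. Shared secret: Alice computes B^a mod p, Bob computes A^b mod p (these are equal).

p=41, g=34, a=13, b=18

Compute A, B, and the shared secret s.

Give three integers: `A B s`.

A = 34^13 mod 41  (bits of 13 = 1101)
  bit 0 = 1: r = r^2 * 34 mod 41 = 1^2 * 34 = 1*34 = 34
  bit 1 = 1: r = r^2 * 34 mod 41 = 34^2 * 34 = 8*34 = 26
  bit 2 = 0: r = r^2 mod 41 = 26^2 = 20
  bit 3 = 1: r = r^2 * 34 mod 41 = 20^2 * 34 = 31*34 = 29
  -> A = 29
B = 34^18 mod 41  (bits of 18 = 10010)
  bit 0 = 1: r = r^2 * 34 mod 41 = 1^2 * 34 = 1*34 = 34
  bit 1 = 0: r = r^2 mod 41 = 34^2 = 8
  bit 2 = 0: r = r^2 mod 41 = 8^2 = 23
  bit 3 = 1: r = r^2 * 34 mod 41 = 23^2 * 34 = 37*34 = 28
  bit 4 = 0: r = r^2 mod 41 = 28^2 = 5
  -> B = 5
s = B^a = 5^13 mod 41  (bits of 13 = 1101)
  bit 0 = 1: r = r^2 * 5 mod 41 = 1^2 * 5 = 1*5 = 5
  bit 1 = 1: r = r^2 * 5 mod 41 = 5^2 * 5 = 25*5 = 2
  bit 2 = 0: r = r^2 mod 41 = 2^2 = 4
  bit 3 = 1: r = r^2 * 5 mod 41 = 4^2 * 5 = 16*5 = 39
  -> s = B^a = 39

Answer: 29 5 39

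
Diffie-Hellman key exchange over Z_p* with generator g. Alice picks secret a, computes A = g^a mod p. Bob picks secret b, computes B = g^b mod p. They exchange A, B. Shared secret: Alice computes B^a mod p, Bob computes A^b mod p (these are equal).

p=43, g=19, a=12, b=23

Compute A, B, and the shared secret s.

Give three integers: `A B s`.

Answer: 35 26 21

Derivation:
A = 19^12 mod 43  (bits of 12 = 1100)
  bit 0 = 1: r = r^2 * 19 mod 43 = 1^2 * 19 = 1*19 = 19
  bit 1 = 1: r = r^2 * 19 mod 43 = 19^2 * 19 = 17*19 = 22
  bit 2 = 0: r = r^2 mod 43 = 22^2 = 11
  bit 3 = 0: r = r^2 mod 43 = 11^2 = 35
  -> A = 35
B = 19^23 mod 43  (bits of 23 = 10111)
  bit 0 = 1: r = r^2 * 19 mod 43 = 1^2 * 19 = 1*19 = 19
  bit 1 = 0: r = r^2 mod 43 = 19^2 = 17
  bit 2 = 1: r = r^2 * 19 mod 43 = 17^2 * 19 = 31*19 = 30
  bit 3 = 1: r = r^2 * 19 mod 43 = 30^2 * 19 = 40*19 = 29
  bit 4 = 1: r = r^2 * 19 mod 43 = 29^2 * 19 = 24*19 = 26
  -> B = 26
s = B^a = 26^12 mod 43  (bits of 12 = 1100)
  bit 0 = 1: r = r^2 * 26 mod 43 = 1^2 * 26 = 1*26 = 26
  bit 1 = 1: r = r^2 * 26 mod 43 = 26^2 * 26 = 31*26 = 32
  bit 2 = 0: r = r^2 mod 43 = 32^2 = 35
  bit 3 = 0: r = r^2 mod 43 = 35^2 = 21
  -> s = B^a = 21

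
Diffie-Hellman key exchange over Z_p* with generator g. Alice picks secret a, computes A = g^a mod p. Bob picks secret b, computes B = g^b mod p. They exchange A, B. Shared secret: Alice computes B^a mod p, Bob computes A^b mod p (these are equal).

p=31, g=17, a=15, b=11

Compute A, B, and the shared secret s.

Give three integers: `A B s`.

Answer: 30 22 30

Derivation:
A = 17^15 mod 31  (bits of 15 = 1111)
  bit 0 = 1: r = r^2 * 17 mod 31 = 1^2 * 17 = 1*17 = 17
  bit 1 = 1: r = r^2 * 17 mod 31 = 17^2 * 17 = 10*17 = 15
  bit 2 = 1: r = r^2 * 17 mod 31 = 15^2 * 17 = 8*17 = 12
  bit 3 = 1: r = r^2 * 17 mod 31 = 12^2 * 17 = 20*17 = 30
  -> A = 30
B = 17^11 mod 31  (bits of 11 = 1011)
  bit 0 = 1: r = r^2 * 17 mod 31 = 1^2 * 17 = 1*17 = 17
  bit 1 = 0: r = r^2 mod 31 = 17^2 = 10
  bit 2 = 1: r = r^2 * 17 mod 31 = 10^2 * 17 = 7*17 = 26
  bit 3 = 1: r = r^2 * 17 mod 31 = 26^2 * 17 = 25*17 = 22
  -> B = 22
s = B^a = 22^15 mod 31  (bits of 15 = 1111)
  bit 0 = 1: r = r^2 * 22 mod 31 = 1^2 * 22 = 1*22 = 22
  bit 1 = 1: r = r^2 * 22 mod 31 = 22^2 * 22 = 19*22 = 15
  bit 2 = 1: r = r^2 * 22 mod 31 = 15^2 * 22 = 8*22 = 21
  bit 3 = 1: r = r^2 * 22 mod 31 = 21^2 * 22 = 7*22 = 30
  -> s = B^a = 30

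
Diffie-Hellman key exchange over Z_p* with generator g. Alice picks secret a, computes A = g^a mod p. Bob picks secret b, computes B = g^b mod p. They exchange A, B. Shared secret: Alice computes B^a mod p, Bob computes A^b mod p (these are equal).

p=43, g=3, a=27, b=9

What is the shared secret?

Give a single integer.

Answer: 39

Derivation:
A = 3^27 mod 43  (bits of 27 = 11011)
  bit 0 = 1: r = r^2 * 3 mod 43 = 1^2 * 3 = 1*3 = 3
  bit 1 = 1: r = r^2 * 3 mod 43 = 3^2 * 3 = 9*3 = 27
  bit 2 = 0: r = r^2 mod 43 = 27^2 = 41
  bit 3 = 1: r = r^2 * 3 mod 43 = 41^2 * 3 = 4*3 = 12
  bit 4 = 1: r = r^2 * 3 mod 43 = 12^2 * 3 = 15*3 = 2
  -> A = 2
B = 3^9 mod 43  (bits of 9 = 1001)
  bit 0 = 1: r = r^2 * 3 mod 43 = 1^2 * 3 = 1*3 = 3
  bit 1 = 0: r = r^2 mod 43 = 3^2 = 9
  bit 2 = 0: r = r^2 mod 43 = 9^2 = 38
  bit 3 = 1: r = r^2 * 3 mod 43 = 38^2 * 3 = 25*3 = 32
  -> B = 32
s = B^a = 32^27 mod 43  (bits of 27 = 11011)
  bit 0 = 1: r = r^2 * 32 mod 43 = 1^2 * 32 = 1*32 = 32
  bit 1 = 1: r = r^2 * 32 mod 43 = 32^2 * 32 = 35*32 = 2
  bit 2 = 0: r = r^2 mod 43 = 2^2 = 4
  bit 3 = 1: r = r^2 * 32 mod 43 = 4^2 * 32 = 16*32 = 39
  bit 4 = 1: r = r^2 * 32 mod 43 = 39^2 * 32 = 16*32 = 39
  -> s = B^a = 39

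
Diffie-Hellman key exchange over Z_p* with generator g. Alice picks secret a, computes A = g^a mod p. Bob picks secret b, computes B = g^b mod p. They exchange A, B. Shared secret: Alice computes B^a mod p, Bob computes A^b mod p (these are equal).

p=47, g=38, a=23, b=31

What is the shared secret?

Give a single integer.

Answer: 46

Derivation:
A = 38^23 mod 47  (bits of 23 = 10111)
  bit 0 = 1: r = r^2 * 38 mod 47 = 1^2 * 38 = 1*38 = 38
  bit 1 = 0: r = r^2 mod 47 = 38^2 = 34
  bit 2 = 1: r = r^2 * 38 mod 47 = 34^2 * 38 = 28*38 = 30
  bit 3 = 1: r = r^2 * 38 mod 47 = 30^2 * 38 = 7*38 = 31
  bit 4 = 1: r = r^2 * 38 mod 47 = 31^2 * 38 = 21*38 = 46
  -> A = 46
B = 38^31 mod 47  (bits of 31 = 11111)
  bit 0 = 1: r = r^2 * 38 mod 47 = 1^2 * 38 = 1*38 = 38
  bit 1 = 1: r = r^2 * 38 mod 47 = 38^2 * 38 = 34*38 = 23
  bit 2 = 1: r = r^2 * 38 mod 47 = 23^2 * 38 = 12*38 = 33
  bit 3 = 1: r = r^2 * 38 mod 47 = 33^2 * 38 = 8*38 = 22
  bit 4 = 1: r = r^2 * 38 mod 47 = 22^2 * 38 = 14*38 = 15
  -> B = 15
s = B^a = 15^23 mod 47  (bits of 23 = 10111)
  bit 0 = 1: r = r^2 * 15 mod 47 = 1^2 * 15 = 1*15 = 15
  bit 1 = 0: r = r^2 mod 47 = 15^2 = 37
  bit 2 = 1: r = r^2 * 15 mod 47 = 37^2 * 15 = 6*15 = 43
  bit 3 = 1: r = r^2 * 15 mod 47 = 43^2 * 15 = 16*15 = 5
  bit 4 = 1: r = r^2 * 15 mod 47 = 5^2 * 15 = 25*15 = 46
  -> s = B^a = 46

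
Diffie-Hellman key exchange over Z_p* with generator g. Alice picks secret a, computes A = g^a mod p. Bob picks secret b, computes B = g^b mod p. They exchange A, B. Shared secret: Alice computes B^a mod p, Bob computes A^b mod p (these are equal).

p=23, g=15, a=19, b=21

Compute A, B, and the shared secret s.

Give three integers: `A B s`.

A = 15^19 mod 23  (bits of 19 = 10011)
  bit 0 = 1: r = r^2 * 15 mod 23 = 1^2 * 15 = 1*15 = 15
  bit 1 = 0: r = r^2 mod 23 = 15^2 = 18
  bit 2 = 0: r = r^2 mod 23 = 18^2 = 2
  bit 3 = 1: r = r^2 * 15 mod 23 = 2^2 * 15 = 4*15 = 14
  bit 4 = 1: r = r^2 * 15 mod 23 = 14^2 * 15 = 12*15 = 19
  -> A = 19
B = 15^21 mod 23  (bits of 21 = 10101)
  bit 0 = 1: r = r^2 * 15 mod 23 = 1^2 * 15 = 1*15 = 15
  bit 1 = 0: r = r^2 mod 23 = 15^2 = 18
  bit 2 = 1: r = r^2 * 15 mod 23 = 18^2 * 15 = 2*15 = 7
  bit 3 = 0: r = r^2 mod 23 = 7^2 = 3
  bit 4 = 1: r = r^2 * 15 mod 23 = 3^2 * 15 = 9*15 = 20
  -> B = 20
s = B^a = 20^19 mod 23  (bits of 19 = 10011)
  bit 0 = 1: r = r^2 * 20 mod 23 = 1^2 * 20 = 1*20 = 20
  bit 1 = 0: r = r^2 mod 23 = 20^2 = 9
  bit 2 = 0: r = r^2 mod 23 = 9^2 = 12
  bit 3 = 1: r = r^2 * 20 mod 23 = 12^2 * 20 = 6*20 = 5
  bit 4 = 1: r = r^2 * 20 mod 23 = 5^2 * 20 = 2*20 = 17
  -> s = B^a = 17

Answer: 19 20 17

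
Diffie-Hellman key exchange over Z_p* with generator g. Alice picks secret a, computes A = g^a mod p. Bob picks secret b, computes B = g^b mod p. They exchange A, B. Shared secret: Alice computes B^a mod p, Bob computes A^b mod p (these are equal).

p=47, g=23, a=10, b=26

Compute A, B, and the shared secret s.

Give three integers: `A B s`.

Answer: 14 6 18

Derivation:
A = 23^10 mod 47  (bits of 10 = 1010)
  bit 0 = 1: r = r^2 * 23 mod 47 = 1^2 * 23 = 1*23 = 23
  bit 1 = 0: r = r^2 mod 47 = 23^2 = 12
  bit 2 = 1: r = r^2 * 23 mod 47 = 12^2 * 23 = 3*23 = 22
  bit 3 = 0: r = r^2 mod 47 = 22^2 = 14
  -> A = 14
B = 23^26 mod 47  (bits of 26 = 11010)
  bit 0 = 1: r = r^2 * 23 mod 47 = 1^2 * 23 = 1*23 = 23
  bit 1 = 1: r = r^2 * 23 mod 47 = 23^2 * 23 = 12*23 = 41
  bit 2 = 0: r = r^2 mod 47 = 41^2 = 36
  bit 3 = 1: r = r^2 * 23 mod 47 = 36^2 * 23 = 27*23 = 10
  bit 4 = 0: r = r^2 mod 47 = 10^2 = 6
  -> B = 6
s = B^a = 6^10 mod 47  (bits of 10 = 1010)
  bit 0 = 1: r = r^2 * 6 mod 47 = 1^2 * 6 = 1*6 = 6
  bit 1 = 0: r = r^2 mod 47 = 6^2 = 36
  bit 2 = 1: r = r^2 * 6 mod 47 = 36^2 * 6 = 27*6 = 21
  bit 3 = 0: r = r^2 mod 47 = 21^2 = 18
  -> s = B^a = 18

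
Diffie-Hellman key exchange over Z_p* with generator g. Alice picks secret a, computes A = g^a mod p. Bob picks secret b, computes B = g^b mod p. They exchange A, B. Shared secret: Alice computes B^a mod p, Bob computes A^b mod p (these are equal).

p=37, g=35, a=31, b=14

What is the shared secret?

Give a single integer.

Answer: 4

Derivation:
A = 35^31 mod 37  (bits of 31 = 11111)
  bit 0 = 1: r = r^2 * 35 mod 37 = 1^2 * 35 = 1*35 = 35
  bit 1 = 1: r = r^2 * 35 mod 37 = 35^2 * 35 = 4*35 = 29
  bit 2 = 1: r = r^2 * 35 mod 37 = 29^2 * 35 = 27*35 = 20
  bit 3 = 1: r = r^2 * 35 mod 37 = 20^2 * 35 = 30*35 = 14
  bit 4 = 1: r = r^2 * 35 mod 37 = 14^2 * 35 = 11*35 = 15
  -> A = 15
B = 35^14 mod 37  (bits of 14 = 1110)
  bit 0 = 1: r = r^2 * 35 mod 37 = 1^2 * 35 = 1*35 = 35
  bit 1 = 1: r = r^2 * 35 mod 37 = 35^2 * 35 = 4*35 = 29
  bit 2 = 1: r = r^2 * 35 mod 37 = 29^2 * 35 = 27*35 = 20
  bit 3 = 0: r = r^2 mod 37 = 20^2 = 30
  -> B = 30
s = B^a = 30^31 mod 37  (bits of 31 = 11111)
  bit 0 = 1: r = r^2 * 30 mod 37 = 1^2 * 30 = 1*30 = 30
  bit 1 = 1: r = r^2 * 30 mod 37 = 30^2 * 30 = 12*30 = 27
  bit 2 = 1: r = r^2 * 30 mod 37 = 27^2 * 30 = 26*30 = 3
  bit 3 = 1: r = r^2 * 30 mod 37 = 3^2 * 30 = 9*30 = 11
  bit 4 = 1: r = r^2 * 30 mod 37 = 11^2 * 30 = 10*30 = 4
  -> s = B^a = 4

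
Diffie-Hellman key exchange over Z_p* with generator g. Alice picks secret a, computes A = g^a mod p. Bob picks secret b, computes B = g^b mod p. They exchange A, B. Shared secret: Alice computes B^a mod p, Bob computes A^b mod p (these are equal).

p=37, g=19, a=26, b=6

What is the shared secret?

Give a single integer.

Answer: 10

Derivation:
A = 19^26 mod 37  (bits of 26 = 11010)
  bit 0 = 1: r = r^2 * 19 mod 37 = 1^2 * 19 = 1*19 = 19
  bit 1 = 1: r = r^2 * 19 mod 37 = 19^2 * 19 = 28*19 = 14
  bit 2 = 0: r = r^2 mod 37 = 14^2 = 11
  bit 3 = 1: r = r^2 * 19 mod 37 = 11^2 * 19 = 10*19 = 5
  bit 4 = 0: r = r^2 mod 37 = 5^2 = 25
  -> A = 25
B = 19^6 mod 37  (bits of 6 = 110)
  bit 0 = 1: r = r^2 * 19 mod 37 = 1^2 * 19 = 1*19 = 19
  bit 1 = 1: r = r^2 * 19 mod 37 = 19^2 * 19 = 28*19 = 14
  bit 2 = 0: r = r^2 mod 37 = 14^2 = 11
  -> B = 11
s = B^a = 11^26 mod 37  (bits of 26 = 11010)
  bit 0 = 1: r = r^2 * 11 mod 37 = 1^2 * 11 = 1*11 = 11
  bit 1 = 1: r = r^2 * 11 mod 37 = 11^2 * 11 = 10*11 = 36
  bit 2 = 0: r = r^2 mod 37 = 36^2 = 1
  bit 3 = 1: r = r^2 * 11 mod 37 = 1^2 * 11 = 1*11 = 11
  bit 4 = 0: r = r^2 mod 37 = 11^2 = 10
  -> s = B^a = 10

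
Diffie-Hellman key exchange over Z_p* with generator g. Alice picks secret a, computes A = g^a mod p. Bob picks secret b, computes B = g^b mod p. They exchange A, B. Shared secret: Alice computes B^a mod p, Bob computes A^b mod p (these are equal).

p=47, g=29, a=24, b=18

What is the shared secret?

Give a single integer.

A = 29^24 mod 47  (bits of 24 = 11000)
  bit 0 = 1: r = r^2 * 29 mod 47 = 1^2 * 29 = 1*29 = 29
  bit 1 = 1: r = r^2 * 29 mod 47 = 29^2 * 29 = 42*29 = 43
  bit 2 = 0: r = r^2 mod 47 = 43^2 = 16
  bit 3 = 0: r = r^2 mod 47 = 16^2 = 21
  bit 4 = 0: r = r^2 mod 47 = 21^2 = 18
  -> A = 18
B = 29^18 mod 47  (bits of 18 = 10010)
  bit 0 = 1: r = r^2 * 29 mod 47 = 1^2 * 29 = 1*29 = 29
  bit 1 = 0: r = r^2 mod 47 = 29^2 = 42
  bit 2 = 0: r = r^2 mod 47 = 42^2 = 25
  bit 3 = 1: r = r^2 * 29 mod 47 = 25^2 * 29 = 14*29 = 30
  bit 4 = 0: r = r^2 mod 47 = 30^2 = 7
  -> B = 7
s = B^a = 7^24 mod 47  (bits of 24 = 11000)
  bit 0 = 1: r = r^2 * 7 mod 47 = 1^2 * 7 = 1*7 = 7
  bit 1 = 1: r = r^2 * 7 mod 47 = 7^2 * 7 = 2*7 = 14
  bit 2 = 0: r = r^2 mod 47 = 14^2 = 8
  bit 3 = 0: r = r^2 mod 47 = 8^2 = 17
  bit 4 = 0: r = r^2 mod 47 = 17^2 = 7
  -> s = B^a = 7

Answer: 7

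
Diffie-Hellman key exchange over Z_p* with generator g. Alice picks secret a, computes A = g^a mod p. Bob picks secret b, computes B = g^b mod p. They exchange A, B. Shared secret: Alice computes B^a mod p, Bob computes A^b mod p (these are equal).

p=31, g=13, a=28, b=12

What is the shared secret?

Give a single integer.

Answer: 16

Derivation:
A = 13^28 mod 31  (bits of 28 = 11100)
  bit 0 = 1: r = r^2 * 13 mod 31 = 1^2 * 13 = 1*13 = 13
  bit 1 = 1: r = r^2 * 13 mod 31 = 13^2 * 13 = 14*13 = 27
  bit 2 = 1: r = r^2 * 13 mod 31 = 27^2 * 13 = 16*13 = 22
  bit 3 = 0: r = r^2 mod 31 = 22^2 = 19
  bit 4 = 0: r = r^2 mod 31 = 19^2 = 20
  -> A = 20
B = 13^12 mod 31  (bits of 12 = 1100)
  bit 0 = 1: r = r^2 * 13 mod 31 = 1^2 * 13 = 1*13 = 13
  bit 1 = 1: r = r^2 * 13 mod 31 = 13^2 * 13 = 14*13 = 27
  bit 2 = 0: r = r^2 mod 31 = 27^2 = 16
  bit 3 = 0: r = r^2 mod 31 = 16^2 = 8
  -> B = 8
s = B^a = 8^28 mod 31  (bits of 28 = 11100)
  bit 0 = 1: r = r^2 * 8 mod 31 = 1^2 * 8 = 1*8 = 8
  bit 1 = 1: r = r^2 * 8 mod 31 = 8^2 * 8 = 2*8 = 16
  bit 2 = 1: r = r^2 * 8 mod 31 = 16^2 * 8 = 8*8 = 2
  bit 3 = 0: r = r^2 mod 31 = 2^2 = 4
  bit 4 = 0: r = r^2 mod 31 = 4^2 = 16
  -> s = B^a = 16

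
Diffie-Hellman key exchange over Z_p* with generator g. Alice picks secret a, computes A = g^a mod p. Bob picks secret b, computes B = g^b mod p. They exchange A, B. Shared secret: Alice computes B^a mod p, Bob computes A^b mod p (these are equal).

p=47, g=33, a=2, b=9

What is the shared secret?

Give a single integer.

A = 33^2 mod 47  (bits of 2 = 10)
  bit 0 = 1: r = r^2 * 33 mod 47 = 1^2 * 33 = 1*33 = 33
  bit 1 = 0: r = r^2 mod 47 = 33^2 = 8
  -> A = 8
B = 33^9 mod 47  (bits of 9 = 1001)
  bit 0 = 1: r = r^2 * 33 mod 47 = 1^2 * 33 = 1*33 = 33
  bit 1 = 0: r = r^2 mod 47 = 33^2 = 8
  bit 2 = 0: r = r^2 mod 47 = 8^2 = 17
  bit 3 = 1: r = r^2 * 33 mod 47 = 17^2 * 33 = 7*33 = 43
  -> B = 43
s = B^a = 43^2 mod 47  (bits of 2 = 10)
  bit 0 = 1: r = r^2 * 43 mod 47 = 1^2 * 43 = 1*43 = 43
  bit 1 = 0: r = r^2 mod 47 = 43^2 = 16
  -> s = B^a = 16

Answer: 16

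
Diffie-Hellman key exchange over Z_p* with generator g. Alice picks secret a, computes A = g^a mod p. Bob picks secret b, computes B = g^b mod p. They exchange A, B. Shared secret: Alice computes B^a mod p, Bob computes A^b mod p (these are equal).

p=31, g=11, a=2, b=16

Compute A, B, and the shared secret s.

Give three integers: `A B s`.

A = 11^2 mod 31  (bits of 2 = 10)
  bit 0 = 1: r = r^2 * 11 mod 31 = 1^2 * 11 = 1*11 = 11
  bit 1 = 0: r = r^2 mod 31 = 11^2 = 28
  -> A = 28
B = 11^16 mod 31  (bits of 16 = 10000)
  bit 0 = 1: r = r^2 * 11 mod 31 = 1^2 * 11 = 1*11 = 11
  bit 1 = 0: r = r^2 mod 31 = 11^2 = 28
  bit 2 = 0: r = r^2 mod 31 = 28^2 = 9
  bit 3 = 0: r = r^2 mod 31 = 9^2 = 19
  bit 4 = 0: r = r^2 mod 31 = 19^2 = 20
  -> B = 20
s = B^a = 20^2 mod 31  (bits of 2 = 10)
  bit 0 = 1: r = r^2 * 20 mod 31 = 1^2 * 20 = 1*20 = 20
  bit 1 = 0: r = r^2 mod 31 = 20^2 = 28
  -> s = B^a = 28

Answer: 28 20 28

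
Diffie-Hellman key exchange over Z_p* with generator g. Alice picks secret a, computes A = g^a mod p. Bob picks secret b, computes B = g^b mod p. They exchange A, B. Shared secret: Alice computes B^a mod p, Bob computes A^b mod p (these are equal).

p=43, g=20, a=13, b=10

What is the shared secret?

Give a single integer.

A = 20^13 mod 43  (bits of 13 = 1101)
  bit 0 = 1: r = r^2 * 20 mod 43 = 1^2 * 20 = 1*20 = 20
  bit 1 = 1: r = r^2 * 20 mod 43 = 20^2 * 20 = 13*20 = 2
  bit 2 = 0: r = r^2 mod 43 = 2^2 = 4
  bit 3 = 1: r = r^2 * 20 mod 43 = 4^2 * 20 = 16*20 = 19
  -> A = 19
B = 20^10 mod 43  (bits of 10 = 1010)
  bit 0 = 1: r = r^2 * 20 mod 43 = 1^2 * 20 = 1*20 = 20
  bit 1 = 0: r = r^2 mod 43 = 20^2 = 13
  bit 2 = 1: r = r^2 * 20 mod 43 = 13^2 * 20 = 40*20 = 26
  bit 3 = 0: r = r^2 mod 43 = 26^2 = 31
  -> B = 31
s = B^a = 31^13 mod 43  (bits of 13 = 1101)
  bit 0 = 1: r = r^2 * 31 mod 43 = 1^2 * 31 = 1*31 = 31
  bit 1 = 1: r = r^2 * 31 mod 43 = 31^2 * 31 = 15*31 = 35
  bit 2 = 0: r = r^2 mod 43 = 35^2 = 21
  bit 3 = 1: r = r^2 * 31 mod 43 = 21^2 * 31 = 11*31 = 40
  -> s = B^a = 40

Answer: 40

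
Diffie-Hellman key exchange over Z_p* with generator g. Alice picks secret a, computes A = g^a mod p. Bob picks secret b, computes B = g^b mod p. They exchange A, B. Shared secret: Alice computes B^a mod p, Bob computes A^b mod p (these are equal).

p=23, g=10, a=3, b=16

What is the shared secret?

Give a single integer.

Answer: 18

Derivation:
A = 10^3 mod 23  (bits of 3 = 11)
  bit 0 = 1: r = r^2 * 10 mod 23 = 1^2 * 10 = 1*10 = 10
  bit 1 = 1: r = r^2 * 10 mod 23 = 10^2 * 10 = 8*10 = 11
  -> A = 11
B = 10^16 mod 23  (bits of 16 = 10000)
  bit 0 = 1: r = r^2 * 10 mod 23 = 1^2 * 10 = 1*10 = 10
  bit 1 = 0: r = r^2 mod 23 = 10^2 = 8
  bit 2 = 0: r = r^2 mod 23 = 8^2 = 18
  bit 3 = 0: r = r^2 mod 23 = 18^2 = 2
  bit 4 = 0: r = r^2 mod 23 = 2^2 = 4
  -> B = 4
s = B^a = 4^3 mod 23  (bits of 3 = 11)
  bit 0 = 1: r = r^2 * 4 mod 23 = 1^2 * 4 = 1*4 = 4
  bit 1 = 1: r = r^2 * 4 mod 23 = 4^2 * 4 = 16*4 = 18
  -> s = B^a = 18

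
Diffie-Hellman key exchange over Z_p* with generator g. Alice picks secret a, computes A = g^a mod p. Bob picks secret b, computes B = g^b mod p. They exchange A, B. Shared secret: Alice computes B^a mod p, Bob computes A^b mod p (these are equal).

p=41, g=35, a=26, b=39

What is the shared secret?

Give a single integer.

A = 35^26 mod 41  (bits of 26 = 11010)
  bit 0 = 1: r = r^2 * 35 mod 41 = 1^2 * 35 = 1*35 = 35
  bit 1 = 1: r = r^2 * 35 mod 41 = 35^2 * 35 = 36*35 = 30
  bit 2 = 0: r = r^2 mod 41 = 30^2 = 39
  bit 3 = 1: r = r^2 * 35 mod 41 = 39^2 * 35 = 4*35 = 17
  bit 4 = 0: r = r^2 mod 41 = 17^2 = 2
  -> A = 2
B = 35^39 mod 41  (bits of 39 = 100111)
  bit 0 = 1: r = r^2 * 35 mod 41 = 1^2 * 35 = 1*35 = 35
  bit 1 = 0: r = r^2 mod 41 = 35^2 = 36
  bit 2 = 0: r = r^2 mod 41 = 36^2 = 25
  bit 3 = 1: r = r^2 * 35 mod 41 = 25^2 * 35 = 10*35 = 22
  bit 4 = 1: r = r^2 * 35 mod 41 = 22^2 * 35 = 33*35 = 7
  bit 5 = 1: r = r^2 * 35 mod 41 = 7^2 * 35 = 8*35 = 34
  -> B = 34
s = B^a = 34^26 mod 41  (bits of 26 = 11010)
  bit 0 = 1: r = r^2 * 34 mod 41 = 1^2 * 34 = 1*34 = 34
  bit 1 = 1: r = r^2 * 34 mod 41 = 34^2 * 34 = 8*34 = 26
  bit 2 = 0: r = r^2 mod 41 = 26^2 = 20
  bit 3 = 1: r = r^2 * 34 mod 41 = 20^2 * 34 = 31*34 = 29
  bit 4 = 0: r = r^2 mod 41 = 29^2 = 21
  -> s = B^a = 21

Answer: 21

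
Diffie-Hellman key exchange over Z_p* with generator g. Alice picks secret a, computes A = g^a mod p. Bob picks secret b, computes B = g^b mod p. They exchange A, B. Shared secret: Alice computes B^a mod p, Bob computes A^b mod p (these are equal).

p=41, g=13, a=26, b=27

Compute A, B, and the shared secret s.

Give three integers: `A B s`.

A = 13^26 mod 41  (bits of 26 = 11010)
  bit 0 = 1: r = r^2 * 13 mod 41 = 1^2 * 13 = 1*13 = 13
  bit 1 = 1: r = r^2 * 13 mod 41 = 13^2 * 13 = 5*13 = 24
  bit 2 = 0: r = r^2 mod 41 = 24^2 = 2
  bit 3 = 1: r = r^2 * 13 mod 41 = 2^2 * 13 = 4*13 = 11
  bit 4 = 0: r = r^2 mod 41 = 11^2 = 39
  -> A = 39
B = 13^27 mod 41  (bits of 27 = 11011)
  bit 0 = 1: r = r^2 * 13 mod 41 = 1^2 * 13 = 1*13 = 13
  bit 1 = 1: r = r^2 * 13 mod 41 = 13^2 * 13 = 5*13 = 24
  bit 2 = 0: r = r^2 mod 41 = 24^2 = 2
  bit 3 = 1: r = r^2 * 13 mod 41 = 2^2 * 13 = 4*13 = 11
  bit 4 = 1: r = r^2 * 13 mod 41 = 11^2 * 13 = 39*13 = 15
  -> B = 15
s = B^a = 15^26 mod 41  (bits of 26 = 11010)
  bit 0 = 1: r = r^2 * 15 mod 41 = 1^2 * 15 = 1*15 = 15
  bit 1 = 1: r = r^2 * 15 mod 41 = 15^2 * 15 = 20*15 = 13
  bit 2 = 0: r = r^2 mod 41 = 13^2 = 5
  bit 3 = 1: r = r^2 * 15 mod 41 = 5^2 * 15 = 25*15 = 6
  bit 4 = 0: r = r^2 mod 41 = 6^2 = 36
  -> s = B^a = 36

Answer: 39 15 36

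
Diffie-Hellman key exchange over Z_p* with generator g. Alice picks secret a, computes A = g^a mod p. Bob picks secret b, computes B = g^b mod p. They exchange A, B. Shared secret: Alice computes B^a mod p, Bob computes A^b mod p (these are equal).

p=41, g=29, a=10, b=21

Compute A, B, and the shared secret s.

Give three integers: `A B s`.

Answer: 9 12 9

Derivation:
A = 29^10 mod 41  (bits of 10 = 1010)
  bit 0 = 1: r = r^2 * 29 mod 41 = 1^2 * 29 = 1*29 = 29
  bit 1 = 0: r = r^2 mod 41 = 29^2 = 21
  bit 2 = 1: r = r^2 * 29 mod 41 = 21^2 * 29 = 31*29 = 38
  bit 3 = 0: r = r^2 mod 41 = 38^2 = 9
  -> A = 9
B = 29^21 mod 41  (bits of 21 = 10101)
  bit 0 = 1: r = r^2 * 29 mod 41 = 1^2 * 29 = 1*29 = 29
  bit 1 = 0: r = r^2 mod 41 = 29^2 = 21
  bit 2 = 1: r = r^2 * 29 mod 41 = 21^2 * 29 = 31*29 = 38
  bit 3 = 0: r = r^2 mod 41 = 38^2 = 9
  bit 4 = 1: r = r^2 * 29 mod 41 = 9^2 * 29 = 40*29 = 12
  -> B = 12
s = B^a = 12^10 mod 41  (bits of 10 = 1010)
  bit 0 = 1: r = r^2 * 12 mod 41 = 1^2 * 12 = 1*12 = 12
  bit 1 = 0: r = r^2 mod 41 = 12^2 = 21
  bit 2 = 1: r = r^2 * 12 mod 41 = 21^2 * 12 = 31*12 = 3
  bit 3 = 0: r = r^2 mod 41 = 3^2 = 9
  -> s = B^a = 9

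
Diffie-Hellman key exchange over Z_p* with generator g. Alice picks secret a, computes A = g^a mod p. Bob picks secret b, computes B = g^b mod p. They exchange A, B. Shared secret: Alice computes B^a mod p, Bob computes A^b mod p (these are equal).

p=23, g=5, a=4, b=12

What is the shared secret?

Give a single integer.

Answer: 4

Derivation:
A = 5^4 mod 23  (bits of 4 = 100)
  bit 0 = 1: r = r^2 * 5 mod 23 = 1^2 * 5 = 1*5 = 5
  bit 1 = 0: r = r^2 mod 23 = 5^2 = 2
  bit 2 = 0: r = r^2 mod 23 = 2^2 = 4
  -> A = 4
B = 5^12 mod 23  (bits of 12 = 1100)
  bit 0 = 1: r = r^2 * 5 mod 23 = 1^2 * 5 = 1*5 = 5
  bit 1 = 1: r = r^2 * 5 mod 23 = 5^2 * 5 = 2*5 = 10
  bit 2 = 0: r = r^2 mod 23 = 10^2 = 8
  bit 3 = 0: r = r^2 mod 23 = 8^2 = 18
  -> B = 18
s = B^a = 18^4 mod 23  (bits of 4 = 100)
  bit 0 = 1: r = r^2 * 18 mod 23 = 1^2 * 18 = 1*18 = 18
  bit 1 = 0: r = r^2 mod 23 = 18^2 = 2
  bit 2 = 0: r = r^2 mod 23 = 2^2 = 4
  -> s = B^a = 4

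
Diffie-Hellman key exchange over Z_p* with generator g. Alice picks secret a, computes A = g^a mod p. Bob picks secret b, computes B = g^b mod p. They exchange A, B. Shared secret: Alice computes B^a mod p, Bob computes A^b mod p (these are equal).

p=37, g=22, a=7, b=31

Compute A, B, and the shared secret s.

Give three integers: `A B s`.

Answer: 2 20 22

Derivation:
A = 22^7 mod 37  (bits of 7 = 111)
  bit 0 = 1: r = r^2 * 22 mod 37 = 1^2 * 22 = 1*22 = 22
  bit 1 = 1: r = r^2 * 22 mod 37 = 22^2 * 22 = 3*22 = 29
  bit 2 = 1: r = r^2 * 22 mod 37 = 29^2 * 22 = 27*22 = 2
  -> A = 2
B = 22^31 mod 37  (bits of 31 = 11111)
  bit 0 = 1: r = r^2 * 22 mod 37 = 1^2 * 22 = 1*22 = 22
  bit 1 = 1: r = r^2 * 22 mod 37 = 22^2 * 22 = 3*22 = 29
  bit 2 = 1: r = r^2 * 22 mod 37 = 29^2 * 22 = 27*22 = 2
  bit 3 = 1: r = r^2 * 22 mod 37 = 2^2 * 22 = 4*22 = 14
  bit 4 = 1: r = r^2 * 22 mod 37 = 14^2 * 22 = 11*22 = 20
  -> B = 20
s = B^a = 20^7 mod 37  (bits of 7 = 111)
  bit 0 = 1: r = r^2 * 20 mod 37 = 1^2 * 20 = 1*20 = 20
  bit 1 = 1: r = r^2 * 20 mod 37 = 20^2 * 20 = 30*20 = 8
  bit 2 = 1: r = r^2 * 20 mod 37 = 8^2 * 20 = 27*20 = 22
  -> s = B^a = 22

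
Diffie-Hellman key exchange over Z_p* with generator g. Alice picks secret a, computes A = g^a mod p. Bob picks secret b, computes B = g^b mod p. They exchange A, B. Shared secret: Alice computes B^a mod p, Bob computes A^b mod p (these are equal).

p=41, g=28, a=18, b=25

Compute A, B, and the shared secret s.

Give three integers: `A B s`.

Answer: 8 38 9

Derivation:
A = 28^18 mod 41  (bits of 18 = 10010)
  bit 0 = 1: r = r^2 * 28 mod 41 = 1^2 * 28 = 1*28 = 28
  bit 1 = 0: r = r^2 mod 41 = 28^2 = 5
  bit 2 = 0: r = r^2 mod 41 = 5^2 = 25
  bit 3 = 1: r = r^2 * 28 mod 41 = 25^2 * 28 = 10*28 = 34
  bit 4 = 0: r = r^2 mod 41 = 34^2 = 8
  -> A = 8
B = 28^25 mod 41  (bits of 25 = 11001)
  bit 0 = 1: r = r^2 * 28 mod 41 = 1^2 * 28 = 1*28 = 28
  bit 1 = 1: r = r^2 * 28 mod 41 = 28^2 * 28 = 5*28 = 17
  bit 2 = 0: r = r^2 mod 41 = 17^2 = 2
  bit 3 = 0: r = r^2 mod 41 = 2^2 = 4
  bit 4 = 1: r = r^2 * 28 mod 41 = 4^2 * 28 = 16*28 = 38
  -> B = 38
s = B^a = 38^18 mod 41  (bits of 18 = 10010)
  bit 0 = 1: r = r^2 * 38 mod 41 = 1^2 * 38 = 1*38 = 38
  bit 1 = 0: r = r^2 mod 41 = 38^2 = 9
  bit 2 = 0: r = r^2 mod 41 = 9^2 = 40
  bit 3 = 1: r = r^2 * 38 mod 41 = 40^2 * 38 = 1*38 = 38
  bit 4 = 0: r = r^2 mod 41 = 38^2 = 9
  -> s = B^a = 9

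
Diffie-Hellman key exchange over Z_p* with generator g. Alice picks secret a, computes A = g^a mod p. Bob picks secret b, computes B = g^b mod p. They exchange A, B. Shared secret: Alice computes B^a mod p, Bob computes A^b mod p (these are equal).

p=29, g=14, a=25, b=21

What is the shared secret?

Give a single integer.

A = 14^25 mod 29  (bits of 25 = 11001)
  bit 0 = 1: r = r^2 * 14 mod 29 = 1^2 * 14 = 1*14 = 14
  bit 1 = 1: r = r^2 * 14 mod 29 = 14^2 * 14 = 22*14 = 18
  bit 2 = 0: r = r^2 mod 29 = 18^2 = 5
  bit 3 = 0: r = r^2 mod 29 = 5^2 = 25
  bit 4 = 1: r = r^2 * 14 mod 29 = 25^2 * 14 = 16*14 = 21
  -> A = 21
B = 14^21 mod 29  (bits of 21 = 10101)
  bit 0 = 1: r = r^2 * 14 mod 29 = 1^2 * 14 = 1*14 = 14
  bit 1 = 0: r = r^2 mod 29 = 14^2 = 22
  bit 2 = 1: r = r^2 * 14 mod 29 = 22^2 * 14 = 20*14 = 19
  bit 3 = 0: r = r^2 mod 29 = 19^2 = 13
  bit 4 = 1: r = r^2 * 14 mod 29 = 13^2 * 14 = 24*14 = 17
  -> B = 17
s = B^a = 17^25 mod 29  (bits of 25 = 11001)
  bit 0 = 1: r = r^2 * 17 mod 29 = 1^2 * 17 = 1*17 = 17
  bit 1 = 1: r = r^2 * 17 mod 29 = 17^2 * 17 = 28*17 = 12
  bit 2 = 0: r = r^2 mod 29 = 12^2 = 28
  bit 3 = 0: r = r^2 mod 29 = 28^2 = 1
  bit 4 = 1: r = r^2 * 17 mod 29 = 1^2 * 17 = 1*17 = 17
  -> s = B^a = 17

Answer: 17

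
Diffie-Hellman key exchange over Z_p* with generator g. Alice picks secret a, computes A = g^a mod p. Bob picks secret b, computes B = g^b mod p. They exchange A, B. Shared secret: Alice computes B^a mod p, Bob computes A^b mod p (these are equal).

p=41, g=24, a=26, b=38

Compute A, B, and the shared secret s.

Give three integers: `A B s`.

A = 24^26 mod 41  (bits of 26 = 11010)
  bit 0 = 1: r = r^2 * 24 mod 41 = 1^2 * 24 = 1*24 = 24
  bit 1 = 1: r = r^2 * 24 mod 41 = 24^2 * 24 = 2*24 = 7
  bit 2 = 0: r = r^2 mod 41 = 7^2 = 8
  bit 3 = 1: r = r^2 * 24 mod 41 = 8^2 * 24 = 23*24 = 19
  bit 4 = 0: r = r^2 mod 41 = 19^2 = 33
  -> A = 33
B = 24^38 mod 41  (bits of 38 = 100110)
  bit 0 = 1: r = r^2 * 24 mod 41 = 1^2 * 24 = 1*24 = 24
  bit 1 = 0: r = r^2 mod 41 = 24^2 = 2
  bit 2 = 0: r = r^2 mod 41 = 2^2 = 4
  bit 3 = 1: r = r^2 * 24 mod 41 = 4^2 * 24 = 16*24 = 15
  bit 4 = 1: r = r^2 * 24 mod 41 = 15^2 * 24 = 20*24 = 29
  bit 5 = 0: r = r^2 mod 41 = 29^2 = 21
  -> B = 21
s = B^a = 21^26 mod 41  (bits of 26 = 11010)
  bit 0 = 1: r = r^2 * 21 mod 41 = 1^2 * 21 = 1*21 = 21
  bit 1 = 1: r = r^2 * 21 mod 41 = 21^2 * 21 = 31*21 = 36
  bit 2 = 0: r = r^2 mod 41 = 36^2 = 25
  bit 3 = 1: r = r^2 * 21 mod 41 = 25^2 * 21 = 10*21 = 5
  bit 4 = 0: r = r^2 mod 41 = 5^2 = 25
  -> s = B^a = 25

Answer: 33 21 25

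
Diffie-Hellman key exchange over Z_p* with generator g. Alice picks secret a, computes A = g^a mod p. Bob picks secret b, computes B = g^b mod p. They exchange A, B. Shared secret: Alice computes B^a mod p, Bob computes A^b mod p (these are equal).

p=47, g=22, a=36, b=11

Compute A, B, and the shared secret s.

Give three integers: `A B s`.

A = 22^36 mod 47  (bits of 36 = 100100)
  bit 0 = 1: r = r^2 * 22 mod 47 = 1^2 * 22 = 1*22 = 22
  bit 1 = 0: r = r^2 mod 47 = 22^2 = 14
  bit 2 = 0: r = r^2 mod 47 = 14^2 = 8
  bit 3 = 1: r = r^2 * 22 mod 47 = 8^2 * 22 = 17*22 = 45
  bit 4 = 0: r = r^2 mod 47 = 45^2 = 4
  bit 5 = 0: r = r^2 mod 47 = 4^2 = 16
  -> A = 16
B = 22^11 mod 47  (bits of 11 = 1011)
  bit 0 = 1: r = r^2 * 22 mod 47 = 1^2 * 22 = 1*22 = 22
  bit 1 = 0: r = r^2 mod 47 = 22^2 = 14
  bit 2 = 1: r = r^2 * 22 mod 47 = 14^2 * 22 = 8*22 = 35
  bit 3 = 1: r = r^2 * 22 mod 47 = 35^2 * 22 = 3*22 = 19
  -> B = 19
s = B^a = 19^36 mod 47  (bits of 36 = 100100)
  bit 0 = 1: r = r^2 * 19 mod 47 = 1^2 * 19 = 1*19 = 19
  bit 1 = 0: r = r^2 mod 47 = 19^2 = 32
  bit 2 = 0: r = r^2 mod 47 = 32^2 = 37
  bit 3 = 1: r = r^2 * 19 mod 47 = 37^2 * 19 = 6*19 = 20
  bit 4 = 0: r = r^2 mod 47 = 20^2 = 24
  bit 5 = 0: r = r^2 mod 47 = 24^2 = 12
  -> s = B^a = 12

Answer: 16 19 12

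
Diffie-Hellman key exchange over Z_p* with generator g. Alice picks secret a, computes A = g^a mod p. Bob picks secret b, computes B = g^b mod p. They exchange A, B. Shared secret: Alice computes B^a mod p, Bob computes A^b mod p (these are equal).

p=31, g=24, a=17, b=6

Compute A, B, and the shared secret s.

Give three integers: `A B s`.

Answer: 13 4 16

Derivation:
A = 24^17 mod 31  (bits of 17 = 10001)
  bit 0 = 1: r = r^2 * 24 mod 31 = 1^2 * 24 = 1*24 = 24
  bit 1 = 0: r = r^2 mod 31 = 24^2 = 18
  bit 2 = 0: r = r^2 mod 31 = 18^2 = 14
  bit 3 = 0: r = r^2 mod 31 = 14^2 = 10
  bit 4 = 1: r = r^2 * 24 mod 31 = 10^2 * 24 = 7*24 = 13
  -> A = 13
B = 24^6 mod 31  (bits of 6 = 110)
  bit 0 = 1: r = r^2 * 24 mod 31 = 1^2 * 24 = 1*24 = 24
  bit 1 = 1: r = r^2 * 24 mod 31 = 24^2 * 24 = 18*24 = 29
  bit 2 = 0: r = r^2 mod 31 = 29^2 = 4
  -> B = 4
s = B^a = 4^17 mod 31  (bits of 17 = 10001)
  bit 0 = 1: r = r^2 * 4 mod 31 = 1^2 * 4 = 1*4 = 4
  bit 1 = 0: r = r^2 mod 31 = 4^2 = 16
  bit 2 = 0: r = r^2 mod 31 = 16^2 = 8
  bit 3 = 0: r = r^2 mod 31 = 8^2 = 2
  bit 4 = 1: r = r^2 * 4 mod 31 = 2^2 * 4 = 4*4 = 16
  -> s = B^a = 16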